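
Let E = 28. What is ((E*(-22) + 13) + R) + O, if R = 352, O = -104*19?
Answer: -2227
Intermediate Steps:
O = -1976
((E*(-22) + 13) + R) + O = ((28*(-22) + 13) + 352) - 1976 = ((-616 + 13) + 352) - 1976 = (-603 + 352) - 1976 = -251 - 1976 = -2227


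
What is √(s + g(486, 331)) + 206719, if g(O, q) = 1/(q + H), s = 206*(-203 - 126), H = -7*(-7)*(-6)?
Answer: 206719 + I*√92782569/37 ≈ 2.0672e+5 + 260.33*I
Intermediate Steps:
H = -294 (H = 49*(-6) = -294)
s = -67774 (s = 206*(-329) = -67774)
g(O, q) = 1/(-294 + q) (g(O, q) = 1/(q - 294) = 1/(-294 + q))
√(s + g(486, 331)) + 206719 = √(-67774 + 1/(-294 + 331)) + 206719 = √(-67774 + 1/37) + 206719 = √(-2507637/37) + 206719 = I*√92782569/37 + 206719 = 206719 + I*√92782569/37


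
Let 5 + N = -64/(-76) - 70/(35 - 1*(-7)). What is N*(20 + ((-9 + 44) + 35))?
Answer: -9960/19 ≈ -524.21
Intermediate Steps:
N = -332/57 (N = -5 + (-64/(-76) - 70/(35 - 1*(-7))) = -5 + (-64*(-1/76) - 70/(35 + 7)) = -5 + (16/19 - 70/42) = -5 + (16/19 - 70*1/42) = -5 + (16/19 - 5/3) = -5 - 47/57 = -332/57 ≈ -5.8246)
N*(20 + ((-9 + 44) + 35)) = -332*(20 + ((-9 + 44) + 35))/57 = -332*(20 + (35 + 35))/57 = -332*(20 + 70)/57 = -332/57*90 = -9960/19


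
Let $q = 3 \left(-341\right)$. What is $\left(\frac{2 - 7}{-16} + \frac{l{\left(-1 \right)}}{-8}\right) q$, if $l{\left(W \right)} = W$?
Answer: $- \frac{7161}{16} \approx -447.56$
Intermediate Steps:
$q = -1023$
$\left(\frac{2 - 7}{-16} + \frac{l{\left(-1 \right)}}{-8}\right) q = \left(\frac{2 - 7}{-16} - \frac{1}{-8}\right) \left(-1023\right) = \left(\left(2 - 7\right) \left(- \frac{1}{16}\right) - - \frac{1}{8}\right) \left(-1023\right) = \left(\left(-5\right) \left(- \frac{1}{16}\right) + \frac{1}{8}\right) \left(-1023\right) = \left(\frac{5}{16} + \frac{1}{8}\right) \left(-1023\right) = \frac{7}{16} \left(-1023\right) = - \frac{7161}{16}$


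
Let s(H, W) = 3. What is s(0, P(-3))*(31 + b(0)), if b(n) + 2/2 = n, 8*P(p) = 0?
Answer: 90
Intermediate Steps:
P(p) = 0 (P(p) = (⅛)*0 = 0)
b(n) = -1 + n
s(0, P(-3))*(31 + b(0)) = 3*(31 + (-1 + 0)) = 3*(31 - 1) = 3*30 = 90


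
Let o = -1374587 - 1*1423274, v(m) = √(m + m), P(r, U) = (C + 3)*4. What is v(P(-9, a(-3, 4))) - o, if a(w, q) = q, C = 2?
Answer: 2797861 + 2*√10 ≈ 2.7979e+6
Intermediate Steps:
P(r, U) = 20 (P(r, U) = (2 + 3)*4 = 5*4 = 20)
v(m) = √2*√m (v(m) = √(2*m) = √2*√m)
o = -2797861 (o = -1374587 - 1423274 = -2797861)
v(P(-9, a(-3, 4))) - o = √2*√20 - 1*(-2797861) = √2*(2*√5) + 2797861 = 2*√10 + 2797861 = 2797861 + 2*√10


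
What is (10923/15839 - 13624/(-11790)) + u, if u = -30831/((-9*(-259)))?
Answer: -2101033828/184603545 ≈ -11.381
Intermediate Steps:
u = -10277/777 (u = -30831/2331 = -30831*1/2331 = -10277/777 ≈ -13.227)
(10923/15839 - 13624/(-11790)) + u = (10923/15839 - 13624/(-11790)) - 10277/777 = (10923*(1/15839) - 13624*(-1/11790)) - 10277/777 = (10923/15839 + 52/45) - 10277/777 = 1315163/712755 - 10277/777 = -2101033828/184603545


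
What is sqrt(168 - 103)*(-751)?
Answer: -751*sqrt(65) ≈ -6054.8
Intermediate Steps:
sqrt(168 - 103)*(-751) = sqrt(65)*(-751) = -751*sqrt(65)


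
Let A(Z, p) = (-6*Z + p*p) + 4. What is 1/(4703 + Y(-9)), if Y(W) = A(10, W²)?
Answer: 1/11208 ≈ 8.9222e-5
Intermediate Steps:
A(Z, p) = 4 + p² - 6*Z (A(Z, p) = (-6*Z + p²) + 4 = (p² - 6*Z) + 4 = 4 + p² - 6*Z)
Y(W) = -56 + W⁴ (Y(W) = 4 + (W²)² - 6*10 = 4 + W⁴ - 60 = -56 + W⁴)
1/(4703 + Y(-9)) = 1/(4703 + (-56 + (-9)⁴)) = 1/(4703 + (-56 + 6561)) = 1/(4703 + 6505) = 1/11208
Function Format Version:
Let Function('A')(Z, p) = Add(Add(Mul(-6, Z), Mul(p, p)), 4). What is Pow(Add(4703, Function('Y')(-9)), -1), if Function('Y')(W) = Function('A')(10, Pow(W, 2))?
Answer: Rational(1, 11208) ≈ 8.9222e-5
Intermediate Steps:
Function('A')(Z, p) = Add(4, Pow(p, 2), Mul(-6, Z)) (Function('A')(Z, p) = Add(Add(Mul(-6, Z), Pow(p, 2)), 4) = Add(Add(Pow(p, 2), Mul(-6, Z)), 4) = Add(4, Pow(p, 2), Mul(-6, Z)))
Function('Y')(W) = Add(-56, Pow(W, 4)) (Function('Y')(W) = Add(4, Pow(Pow(W, 2), 2), Mul(-6, 10)) = Add(4, Pow(W, 4), -60) = Add(-56, Pow(W, 4)))
Pow(Add(4703, Function('Y')(-9)), -1) = Pow(Add(4703, Add(-56, Pow(-9, 4))), -1) = Pow(Add(4703, Add(-56, 6561)), -1) = Pow(Add(4703, 6505), -1) = Pow(11208, -1) = Rational(1, 11208)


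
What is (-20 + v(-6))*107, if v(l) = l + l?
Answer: -3424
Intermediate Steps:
v(l) = 2*l
(-20 + v(-6))*107 = (-20 + 2*(-6))*107 = (-20 - 12)*107 = -32*107 = -3424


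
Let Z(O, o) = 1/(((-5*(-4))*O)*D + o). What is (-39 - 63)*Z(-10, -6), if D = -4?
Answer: -51/397 ≈ -0.12846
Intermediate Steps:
Z(O, o) = 1/(o - 80*O) (Z(O, o) = 1/(((-5*(-4))*O)*(-4) + o) = 1/((20*O)*(-4) + o) = 1/(-80*O + o) = 1/(o - 80*O))
(-39 - 63)*Z(-10, -6) = (-39 - 63)/(-6 - 80*(-10)) = -102/(-6 + 800) = -102/794 = -102*1/794 = -51/397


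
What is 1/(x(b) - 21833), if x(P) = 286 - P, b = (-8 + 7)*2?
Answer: -1/21545 ≈ -4.6414e-5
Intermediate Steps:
b = -2 (b = -1*2 = -2)
1/(x(b) - 21833) = 1/((286 - 1*(-2)) - 21833) = 1/((286 + 2) - 21833) = 1/(288 - 21833) = 1/(-21545) = -1/21545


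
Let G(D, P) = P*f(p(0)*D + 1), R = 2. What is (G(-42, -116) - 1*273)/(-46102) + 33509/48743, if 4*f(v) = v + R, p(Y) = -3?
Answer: 870243160/1123574893 ≈ 0.77453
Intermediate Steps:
f(v) = ½ + v/4 (f(v) = (v + 2)/4 = (2 + v)/4 = ½ + v/4)
G(D, P) = P*(¾ - 3*D/4) (G(D, P) = P*(½ + (-3*D + 1)/4) = P*(½ + (1 - 3*D)/4) = P*(½ + (¼ - 3*D/4)) = P*(¾ - 3*D/4))
(G(-42, -116) - 1*273)/(-46102) + 33509/48743 = ((¾)*(-116)*(1 - 1*(-42)) - 1*273)/(-46102) + 33509/48743 = ((¾)*(-116)*(1 + 42) - 273)*(-1/46102) + 33509*(1/48743) = ((¾)*(-116)*43 - 273)*(-1/46102) + 33509/48743 = (-3741 - 273)*(-1/46102) + 33509/48743 = -4014*(-1/46102) + 33509/48743 = 2007/23051 + 33509/48743 = 870243160/1123574893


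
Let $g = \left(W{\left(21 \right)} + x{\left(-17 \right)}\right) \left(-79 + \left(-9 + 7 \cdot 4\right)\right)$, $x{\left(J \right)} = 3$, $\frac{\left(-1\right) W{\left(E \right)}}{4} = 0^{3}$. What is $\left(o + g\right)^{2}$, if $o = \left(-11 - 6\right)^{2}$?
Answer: $11881$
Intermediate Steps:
$W{\left(E \right)} = 0$ ($W{\left(E \right)} = - 4 \cdot 0^{3} = \left(-4\right) 0 = 0$)
$g = -180$ ($g = \left(0 + 3\right) \left(-79 + \left(-9 + 7 \cdot 4\right)\right) = 3 \left(-79 + \left(-9 + 28\right)\right) = 3 \left(-79 + 19\right) = 3 \left(-60\right) = -180$)
$o = 289$ ($o = \left(-17\right)^{2} = 289$)
$\left(o + g\right)^{2} = \left(289 - 180\right)^{2} = 109^{2} = 11881$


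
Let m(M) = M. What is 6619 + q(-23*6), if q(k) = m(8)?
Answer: 6627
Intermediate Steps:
q(k) = 8
6619 + q(-23*6) = 6619 + 8 = 6627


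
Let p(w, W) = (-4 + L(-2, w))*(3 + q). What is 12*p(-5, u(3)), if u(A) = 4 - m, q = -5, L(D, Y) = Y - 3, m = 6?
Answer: 288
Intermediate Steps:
L(D, Y) = -3 + Y
u(A) = -2 (u(A) = 4 - 1*6 = 4 - 6 = -2)
p(w, W) = 14 - 2*w (p(w, W) = (-4 + (-3 + w))*(3 - 5) = (-7 + w)*(-2) = 14 - 2*w)
12*p(-5, u(3)) = 12*(14 - 2*(-5)) = 12*(14 + 10) = 12*24 = 288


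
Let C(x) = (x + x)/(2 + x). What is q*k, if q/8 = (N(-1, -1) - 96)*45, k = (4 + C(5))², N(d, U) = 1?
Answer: -49384800/49 ≈ -1.0079e+6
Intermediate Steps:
C(x) = 2*x/(2 + x) (C(x) = (2*x)/(2 + x) = 2*x/(2 + x))
k = 1444/49 (k = (4 + 2*5/(2 + 5))² = (4 + 2*5/7)² = (4 + 2*5*(⅐))² = (4 + 10/7)² = (38/7)² = 1444/49 ≈ 29.469)
q = -34200 (q = 8*((1 - 96)*45) = 8*(-95*45) = 8*(-4275) = -34200)
q*k = -34200*1444/49 = -49384800/49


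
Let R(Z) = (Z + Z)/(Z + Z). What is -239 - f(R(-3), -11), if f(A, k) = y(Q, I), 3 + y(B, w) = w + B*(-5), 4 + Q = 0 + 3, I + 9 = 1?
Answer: -233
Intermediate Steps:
I = -8 (I = -9 + 1 = -8)
R(Z) = 1 (R(Z) = (2*Z)/((2*Z)) = (2*Z)*(1/(2*Z)) = 1)
Q = -1 (Q = -4 + (0 + 3) = -4 + 3 = -1)
y(B, w) = -3 + w - 5*B (y(B, w) = -3 + (w + B*(-5)) = -3 + (w - 5*B) = -3 + w - 5*B)
f(A, k) = -6 (f(A, k) = -3 - 8 - 5*(-1) = -3 - 8 + 5 = -6)
-239 - f(R(-3), -11) = -239 - 1*(-6) = -239 + 6 = -233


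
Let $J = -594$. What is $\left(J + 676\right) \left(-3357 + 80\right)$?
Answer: $-268714$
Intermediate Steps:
$\left(J + 676\right) \left(-3357 + 80\right) = \left(-594 + 676\right) \left(-3357 + 80\right) = 82 \left(-3277\right) = -268714$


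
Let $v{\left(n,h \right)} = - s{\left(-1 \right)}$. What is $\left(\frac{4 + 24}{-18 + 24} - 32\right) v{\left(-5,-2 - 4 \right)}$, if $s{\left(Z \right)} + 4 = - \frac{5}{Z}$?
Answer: $\frac{82}{3} \approx 27.333$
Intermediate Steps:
$s{\left(Z \right)} = -4 - \frac{5}{Z}$
$v{\left(n,h \right)} = -1$ ($v{\left(n,h \right)} = - (-4 - \frac{5}{-1}) = - (-4 - -5) = - (-4 + 5) = \left(-1\right) 1 = -1$)
$\left(\frac{4 + 24}{-18 + 24} - 32\right) v{\left(-5,-2 - 4 \right)} = \left(\frac{4 + 24}{-18 + 24} - 32\right) \left(-1\right) = \left(\frac{28}{6} - 32\right) \left(-1\right) = \left(28 \cdot \frac{1}{6} - 32\right) \left(-1\right) = \left(\frac{14}{3} - 32\right) \left(-1\right) = \left(- \frac{82}{3}\right) \left(-1\right) = \frac{82}{3}$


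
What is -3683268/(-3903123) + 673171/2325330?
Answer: 532965847213/432192809790 ≈ 1.2332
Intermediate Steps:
-3683268/(-3903123) + 673171/2325330 = -3683268*(-1/3903123) + 673171*(1/2325330) = 1227756/1301041 + 673171/2325330 = 532965847213/432192809790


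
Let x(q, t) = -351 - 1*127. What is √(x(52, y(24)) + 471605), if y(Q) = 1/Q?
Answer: √471127 ≈ 686.39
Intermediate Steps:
x(q, t) = -478 (x(q, t) = -351 - 127 = -478)
√(x(52, y(24)) + 471605) = √(-478 + 471605) = √471127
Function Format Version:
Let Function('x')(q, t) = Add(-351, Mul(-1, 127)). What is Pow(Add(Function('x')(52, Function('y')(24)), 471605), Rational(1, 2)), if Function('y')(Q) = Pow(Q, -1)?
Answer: Pow(471127, Rational(1, 2)) ≈ 686.39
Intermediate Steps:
Function('x')(q, t) = -478 (Function('x')(q, t) = Add(-351, -127) = -478)
Pow(Add(Function('x')(52, Function('y')(24)), 471605), Rational(1, 2)) = Pow(Add(-478, 471605), Rational(1, 2)) = Pow(471127, Rational(1, 2))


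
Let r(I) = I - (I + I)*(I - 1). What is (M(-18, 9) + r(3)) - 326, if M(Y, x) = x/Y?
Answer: -671/2 ≈ -335.50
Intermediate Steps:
r(I) = I - 2*I*(-1 + I)
(M(-18, 9) + r(3)) - 326 = (9/(-18) + 3*(3 - 2*3)) - 326 = (9*(-1/18) + 3*(3 - 6)) - 326 = (-1/2 + 3*(-3)) - 326 = (-1/2 - 9) - 326 = -19/2 - 326 = -671/2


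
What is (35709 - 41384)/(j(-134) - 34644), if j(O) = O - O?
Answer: 5675/34644 ≈ 0.16381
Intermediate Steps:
j(O) = 0
(35709 - 41384)/(j(-134) - 34644) = (35709 - 41384)/(0 - 34644) = -5675/(-34644) = -5675*(-1/34644) = 5675/34644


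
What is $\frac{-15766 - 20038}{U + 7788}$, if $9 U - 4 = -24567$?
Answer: $- \frac{322236}{45529} \approx -7.0776$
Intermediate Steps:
$U = - \frac{24563}{9}$ ($U = \frac{4}{9} + \frac{1}{9} \left(-24567\right) = \frac{4}{9} - \frac{8189}{3} = - \frac{24563}{9} \approx -2729.2$)
$\frac{-15766 - 20038}{U + 7788} = \frac{-15766 - 20038}{- \frac{24563}{9} + 7788} = - \frac{35804}{\frac{45529}{9}} = \left(-35804\right) \frac{9}{45529} = - \frac{322236}{45529}$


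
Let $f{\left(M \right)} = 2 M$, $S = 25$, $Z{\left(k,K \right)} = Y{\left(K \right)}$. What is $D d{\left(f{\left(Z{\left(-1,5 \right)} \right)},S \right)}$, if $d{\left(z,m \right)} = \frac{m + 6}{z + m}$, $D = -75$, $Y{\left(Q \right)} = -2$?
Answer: $- \frac{775}{7} \approx -110.71$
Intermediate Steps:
$Z{\left(k,K \right)} = -2$
$d{\left(z,m \right)} = \frac{6 + m}{m + z}$
$D d{\left(f{\left(Z{\left(-1,5 \right)} \right)},S \right)} = - 75 \frac{6 + 25}{25 + 2 \left(-2\right)} = - 75 \frac{1}{25 - 4} \cdot 31 = - 75 \cdot \frac{1}{21} \cdot 31 = \left(-75\right) \frac{31}{21} = - \frac{775}{7}$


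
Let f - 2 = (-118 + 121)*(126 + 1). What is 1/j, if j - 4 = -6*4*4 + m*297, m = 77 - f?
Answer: -1/90974 ≈ -1.0992e-5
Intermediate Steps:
f = 383 (f = 2 + (-118 + 121)*(126 + 1) = 2 + 3*127 = 2 + 381 = 383)
m = -306 (m = 77 - 1*383 = 77 - 383 = -306)
j = -90974 (j = 4 + (-6*4*4 - 306*297) = 4 + (-24*4 - 90882) = 4 + (-96 - 90882) = 4 - 90978 = -90974)
1/j = 1/(-90974) = -1/90974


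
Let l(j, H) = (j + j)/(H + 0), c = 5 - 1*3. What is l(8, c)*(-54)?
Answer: -432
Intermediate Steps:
c = 2 (c = 5 - 3 = 2)
l(j, H) = 2*j/H (l(j, H) = (2*j)/H = 2*j/H)
l(8, c)*(-54) = (2*8/2)*(-54) = (2*8*(½))*(-54) = 8*(-54) = -432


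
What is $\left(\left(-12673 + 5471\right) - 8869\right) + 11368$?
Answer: $-4703$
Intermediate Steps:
$\left(\left(-12673 + 5471\right) - 8869\right) + 11368 = \left(-7202 - 8869\right) + 11368 = -16071 + 11368 = -4703$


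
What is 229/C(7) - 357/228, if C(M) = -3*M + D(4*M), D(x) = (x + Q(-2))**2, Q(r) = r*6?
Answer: -10561/17860 ≈ -0.59132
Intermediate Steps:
Q(r) = 6*r
D(x) = (-12 + x)**2 (D(x) = (x + 6*(-2))**2 = (x - 12)**2 = (-12 + x)**2)
C(M) = (-12 + 4*M)**2 - 3*M (C(M) = -3*M + (-12 + 4*M)**2 = (-12 + 4*M)**2 - 3*M)
229/C(7) - 357/228 = 229/(-3*7 + 16*(-3 + 7)**2) - 357/228 = 229/(-21 + 16*4**2) - 357*1/228 = 229/(-21 + 16*16) - 119/76 = 229/(-21 + 256) - 119/76 = 229/235 - 119/76 = -10561/17860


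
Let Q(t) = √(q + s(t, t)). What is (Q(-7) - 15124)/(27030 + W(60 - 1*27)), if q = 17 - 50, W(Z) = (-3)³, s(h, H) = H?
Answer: -15124/27003 + 2*I*√10/27003 ≈ -0.56009 + 0.00023422*I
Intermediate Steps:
W(Z) = -27
q = -33
Q(t) = √(-33 + t)
(Q(-7) - 15124)/(27030 + W(60 - 1*27)) = (√(-33 - 7) - 15124)/(27030 - 27) = (√(-40) - 15124)/27003 = (2*I*√10 - 15124)*(1/27003) = (-15124 + 2*I*√10)*(1/27003) = -15124/27003 + 2*I*√10/27003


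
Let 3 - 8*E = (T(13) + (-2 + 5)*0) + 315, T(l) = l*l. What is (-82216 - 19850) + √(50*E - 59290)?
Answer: -102066 + I*√249185/2 ≈ -1.0207e+5 + 249.59*I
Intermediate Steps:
T(l) = l²
E = -481/8 (E = 3/8 - ((13² + (-2 + 5)*0) + 315)/8 = 3/8 - ((169 + 3*0) + 315)/8 = 3/8 - ((169 + 0) + 315)/8 = 3/8 - (169 + 315)/8 = 3/8 - ⅛*484 = 3/8 - 121/2 = -481/8 ≈ -60.125)
(-82216 - 19850) + √(50*E - 59290) = (-82216 - 19850) + √(50*(-481/8) - 59290) = -102066 + √(-12025/4 - 59290) = -102066 + √(-249185/4) = -102066 + I*√249185/2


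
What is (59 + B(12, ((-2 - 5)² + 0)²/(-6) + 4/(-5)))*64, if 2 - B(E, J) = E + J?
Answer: 431968/15 ≈ 28798.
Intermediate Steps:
B(E, J) = 2 - E - J (B(E, J) = 2 - (E + J) = 2 + (-E - J) = 2 - E - J)
(59 + B(12, ((-2 - 5)² + 0)²/(-6) + 4/(-5)))*64 = (59 + (2 - 1*12 - (((-2 - 5)² + 0)²/(-6) + 4/(-5))))*64 = (59 + (2 - 12 - (((-7)² + 0)²*(-⅙) + 4*(-⅕))))*64 = (59 + (2 - 12 - ((49 + 0)²*(-⅙) - ⅘)))*64 = (59 + (2 - 12 - (49²*(-⅙) - ⅘)))*64 = (59 + (2 - 12 - (2401*(-⅙) - ⅘)))*64 = (59 + (2 - 12 - (-2401/6 - ⅘)))*64 = (59 + (2 - 12 - 1*(-12029/30)))*64 = (59 + (2 - 12 + 12029/30))*64 = (59 + 11729/30)*64 = (13499/30)*64 = 431968/15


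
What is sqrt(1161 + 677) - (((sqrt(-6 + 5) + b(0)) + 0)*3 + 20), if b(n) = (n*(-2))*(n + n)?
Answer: -20 + sqrt(1838) - 3*I ≈ 22.872 - 3.0*I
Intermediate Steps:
b(n) = -4*n**2 (b(n) = (-2*n)*(2*n) = -4*n**2)
sqrt(1161 + 677) - (((sqrt(-6 + 5) + b(0)) + 0)*3 + 20) = sqrt(1161 + 677) - (((sqrt(-6 + 5) - 4*0**2) + 0)*3 + 20) = sqrt(1838) - (((sqrt(-1) - 4*0) + 0)*3 + 20) = sqrt(1838) - (((I + 0) + 0)*3 + 20) = sqrt(1838) - ((I + 0)*3 + 20) = sqrt(1838) - (I*3 + 20) = sqrt(1838) - (3*I + 20) = sqrt(1838) - (20 + 3*I) = sqrt(1838) + (-20 - 3*I) = -20 + sqrt(1838) - 3*I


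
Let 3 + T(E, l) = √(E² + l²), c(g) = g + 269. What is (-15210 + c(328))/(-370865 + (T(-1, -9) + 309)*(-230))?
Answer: 429860879/12979520815 - 224066*√82/12979520815 ≈ 0.032962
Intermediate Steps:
c(g) = 269 + g
T(E, l) = -3 + √(E² + l²)
(-15210 + c(328))/(-370865 + (T(-1, -9) + 309)*(-230)) = (-15210 + (269 + 328))/(-370865 + ((-3 + √((-1)² + (-9)²)) + 309)*(-230)) = (-15210 + 597)/(-370865 + ((-3 + √(1 + 81)) + 309)*(-230)) = -14613/(-370865 + ((-3 + √82) + 309)*(-230)) = -14613/(-370865 + (306 + √82)*(-230)) = -14613/(-370865 + (-70380 - 230*√82)) = -14613/(-441245 - 230*√82)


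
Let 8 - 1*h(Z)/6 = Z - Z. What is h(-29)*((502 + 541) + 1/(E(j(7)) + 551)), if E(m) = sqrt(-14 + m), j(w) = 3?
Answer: 1266671468/25301 - 4*I*sqrt(11)/25301 ≈ 50064.0 - 0.00052435*I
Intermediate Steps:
h(Z) = 48 (h(Z) = 48 - 6*(Z - Z) = 48 - 6*0 = 48 + 0 = 48)
h(-29)*((502 + 541) + 1/(E(j(7)) + 551)) = 48*((502 + 541) + 1/(sqrt(-14 + 3) + 551)) = 48*(1043 + 1/(sqrt(-11) + 551)) = 48*(1043 + 1/(I*sqrt(11) + 551)) = 48*(1043 + 1/(551 + I*sqrt(11))) = 50064 + 48/(551 + I*sqrt(11))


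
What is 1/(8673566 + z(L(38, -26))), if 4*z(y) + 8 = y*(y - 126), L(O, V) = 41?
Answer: 4/34690771 ≈ 1.1530e-7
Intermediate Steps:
z(y) = -2 + y*(-126 + y)/4 (z(y) = -2 + (y*(y - 126))/4 = -2 + (y*(-126 + y))/4 = -2 + y*(-126 + y)/4)
1/(8673566 + z(L(38, -26))) = 1/(8673566 + (-2 - 63/2*41 + (¼)*41²)) = 1/(8673566 + (-2 - 2583/2 + (¼)*1681)) = 1/(8673566 + (-2 - 2583/2 + 1681/4)) = 1/(8673566 - 3493/4) = 1/(34690771/4) = 4/34690771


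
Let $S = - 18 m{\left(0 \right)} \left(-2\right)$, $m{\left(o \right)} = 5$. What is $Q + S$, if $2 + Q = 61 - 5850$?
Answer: $-5611$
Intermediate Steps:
$S = 180$ ($S = \left(-18\right) 5 \left(-2\right) = \left(-90\right) \left(-2\right) = 180$)
$Q = -5791$ ($Q = -2 + \left(61 - 5850\right) = -2 - 5789 = -5791$)
$Q + S = -5791 + 180 = -5611$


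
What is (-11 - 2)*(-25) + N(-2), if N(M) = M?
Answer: 323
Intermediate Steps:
(-11 - 2)*(-25) + N(-2) = (-11 - 2)*(-25) - 2 = -13*(-25) - 2 = 325 - 2 = 323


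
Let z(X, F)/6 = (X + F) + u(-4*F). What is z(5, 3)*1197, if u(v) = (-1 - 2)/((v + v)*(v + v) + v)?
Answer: 5397273/94 ≈ 57418.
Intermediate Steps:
u(v) = -3/(v + 4*v**2) (u(v) = -3/((2*v)*(2*v) + v) = -3/(4*v**2 + v) = -3/(v + 4*v**2))
z(X, F) = 6*F + 6*X + 9/(2*F*(1 - 16*F)) (z(X, F) = 6*((X + F) - 3/(((-4*F))*(1 + 4*(-4*F)))) = 6*((F + X) - 3*(-1/(4*F))/(1 - 16*F)) = 6*((F + X) + 3/(4*F*(1 - 16*F))) = 6*(F + X + 3/(4*F*(1 - 16*F))) = 6*F + 6*X + 9/(2*F*(1 - 16*F)))
z(5, 3)*1197 = ((3/2)*(3 + 4*3*(1 - 16*3)*(3 + 5))/(3*(1 - 16*3)))*1197 = ((3/2)*(1/3)*(3 + 4*3*(1 - 48)*8)/(1 - 48))*1197 = ((3/2)*(1/3)*(3 + 4*3*(-47)*8)/(-47))*1197 = ((3/2)*(1/3)*(-1/47)*(3 - 4512))*1197 = ((3/2)*(1/3)*(-1/47)*(-4509))*1197 = (4509/94)*1197 = 5397273/94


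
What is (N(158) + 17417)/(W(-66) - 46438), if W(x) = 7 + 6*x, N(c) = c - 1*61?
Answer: -1946/5203 ≈ -0.37401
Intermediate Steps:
N(c) = -61 + c (N(c) = c - 61 = -61 + c)
(N(158) + 17417)/(W(-66) - 46438) = ((-61 + 158) + 17417)/((7 + 6*(-66)) - 46438) = (97 + 17417)/((7 - 396) - 46438) = 17514/(-389 - 46438) = 17514/(-46827) = 17514*(-1/46827) = -1946/5203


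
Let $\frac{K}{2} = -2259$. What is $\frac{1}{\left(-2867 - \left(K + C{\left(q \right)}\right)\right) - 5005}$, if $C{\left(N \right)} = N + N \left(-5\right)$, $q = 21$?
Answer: $- \frac{1}{3270} \approx -0.00030581$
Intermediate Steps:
$K = -4518$ ($K = 2 \left(-2259\right) = -4518$)
$C{\left(N \right)} = - 4 N$ ($C{\left(N \right)} = N - 5 N = - 4 N$)
$\frac{1}{\left(-2867 - \left(K + C{\left(q \right)}\right)\right) - 5005} = \frac{1}{\left(-2867 - \left(-4518 - 84\right)\right) - 5005} = \frac{1}{\left(-2867 - -4602\right) - 5005} = \frac{1}{\left(-2867 + 4602\right) - 5005} = \frac{1}{1735 - 5005} = \frac{1}{-3270} = - \frac{1}{3270}$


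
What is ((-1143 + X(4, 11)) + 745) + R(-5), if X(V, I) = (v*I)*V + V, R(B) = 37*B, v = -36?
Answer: -2163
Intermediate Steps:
X(V, I) = V - 36*I*V (X(V, I) = (-36*I)*V + V = -36*I*V + V = V - 36*I*V)
((-1143 + X(4, 11)) + 745) + R(-5) = ((-1143 + 4*(1 - 36*11)) + 745) + 37*(-5) = ((-1143 + 4*(1 - 396)) + 745) - 185 = ((-1143 + 4*(-395)) + 745) - 185 = ((-1143 - 1580) + 745) - 185 = (-2723 + 745) - 185 = -1978 - 185 = -2163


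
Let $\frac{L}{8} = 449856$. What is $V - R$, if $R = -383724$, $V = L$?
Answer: $3982572$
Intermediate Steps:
$L = 3598848$ ($L = 8 \cdot 449856 = 3598848$)
$V = 3598848$
$V - R = 3598848 - -383724 = 3598848 + 383724 = 3982572$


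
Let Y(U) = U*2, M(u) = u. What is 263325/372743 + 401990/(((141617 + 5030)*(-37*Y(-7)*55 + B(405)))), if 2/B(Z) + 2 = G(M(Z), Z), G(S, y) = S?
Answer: 221713427913110255/313798060187582656 ≈ 0.70655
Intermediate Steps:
B(Z) = 2/(-2 + Z)
Y(U) = 2*U
263325/372743 + 401990/(((141617 + 5030)*(-37*Y(-7)*55 + B(405)))) = 263325/372743 + 401990/(((141617 + 5030)*(-74*(-7)*55 + 2/(-2 + 405)))) = 263325*(1/372743) + 401990/((146647*(-37*(-14)*55 + 2/403))) = 263325/372743 + 401990/((146647*(518*55 + 2*(1/403)))) = 263325/372743 + 401990/((146647*(28490 + 2/403))) = 263325/372743 + 401990/((146647*(11481472/403))) = 263325/372743 + 401990/(1683723424384/403) = 263325/372743 + 401990*(403/1683723424384) = 263325/372743 + 81000985/841861712192 = 221713427913110255/313798060187582656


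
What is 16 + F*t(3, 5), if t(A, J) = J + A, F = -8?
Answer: -48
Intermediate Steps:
t(A, J) = A + J
16 + F*t(3, 5) = 16 - 8*(3 + 5) = 16 - 8*8 = 16 - 64 = -48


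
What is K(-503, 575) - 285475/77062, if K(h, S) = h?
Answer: -39047661/77062 ≈ -506.70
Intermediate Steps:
K(-503, 575) - 285475/77062 = -503 - 285475/77062 = -39047661/77062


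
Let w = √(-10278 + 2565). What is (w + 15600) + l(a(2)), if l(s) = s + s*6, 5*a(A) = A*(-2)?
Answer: 77972/5 + 3*I*√857 ≈ 15594.0 + 87.824*I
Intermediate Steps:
a(A) = -2*A/5 (a(A) = (A*(-2))/5 = (-2*A)/5 = -2*A/5)
l(s) = 7*s (l(s) = s + 6*s = 7*s)
w = 3*I*√857 (w = √(-7713) = 3*I*√857 ≈ 87.824*I)
(w + 15600) + l(a(2)) = (3*I*√857 + 15600) + 7*(-⅖*2) = (15600 + 3*I*√857) + 7*(-⅘) = (15600 + 3*I*√857) - 28/5 = 77972/5 + 3*I*√857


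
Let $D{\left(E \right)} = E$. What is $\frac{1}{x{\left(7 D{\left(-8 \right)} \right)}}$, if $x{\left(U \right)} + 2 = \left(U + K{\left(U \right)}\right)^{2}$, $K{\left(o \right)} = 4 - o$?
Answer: $\frac{1}{14} \approx 0.071429$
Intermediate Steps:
$x{\left(U \right)} = 14$ ($x{\left(U \right)} = -2 + \left(U - \left(-4 + U\right)\right)^{2} = -2 + 4^{2} = -2 + 16 = 14$)
$\frac{1}{x{\left(7 D{\left(-8 \right)} \right)}} = \frac{1}{14}$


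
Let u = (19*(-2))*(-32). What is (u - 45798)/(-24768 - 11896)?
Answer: 22291/18332 ≈ 1.2160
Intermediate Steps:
u = 1216 (u = -38*(-32) = 1216)
(u - 45798)/(-24768 - 11896) = (1216 - 45798)/(-24768 - 11896) = -44582/(-36664) = -44582*(-1/36664) = 22291/18332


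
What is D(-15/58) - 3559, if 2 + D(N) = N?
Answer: -206553/58 ≈ -3561.3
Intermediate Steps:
D(N) = -2 + N
D(-15/58) - 3559 = (-2 - 15/58) - 3559 = -131/58 - 3559 = -206553/58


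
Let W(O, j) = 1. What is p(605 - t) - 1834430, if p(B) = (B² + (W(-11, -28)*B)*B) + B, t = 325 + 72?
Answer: -1747694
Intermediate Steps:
t = 397
p(B) = B + 2*B² (p(B) = (B² + (1*B)*B) + B = (B² + B*B) + B = (B² + B²) + B = 2*B² + B = B + 2*B²)
p(605 - t) - 1834430 = (605 - 1*397)*(1 + 2*(605 - 1*397)) - 1834430 = (605 - 397)*(1 + 2*(605 - 397)) - 1834430 = 208*(1 + 2*208) - 1834430 = 208*(1 + 416) - 1834430 = 208*417 - 1834430 = 86736 - 1834430 = -1747694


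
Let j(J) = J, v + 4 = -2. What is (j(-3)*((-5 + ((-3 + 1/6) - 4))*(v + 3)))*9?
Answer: -1917/2 ≈ -958.50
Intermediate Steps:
v = -6 (v = -4 - 2 = -6)
(j(-3)*((-5 + ((-3 + 1/6) - 4))*(v + 3)))*9 = -3*(-5 + ((-3 + 1/6) - 4))*(-6 + 3)*9 = -3*(-5 + ((-3 + 1*(⅙)) - 4))*(-3)*9 = -3*(-5 + ((-3 + ⅙) - 4))*(-3)*9 = -3*(-5 + (-17/6 - 4))*(-3)*9 = -3*(-5 - 41/6)*(-3)*9 = -(-71)*(-3)/2*9 = -3*71/2*9 = -213/2*9 = -1917/2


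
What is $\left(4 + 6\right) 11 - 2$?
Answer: $108$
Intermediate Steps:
$\left(4 + 6\right) 11 - 2 = 10 \cdot 11 - 2 = 110 - 2 = 108$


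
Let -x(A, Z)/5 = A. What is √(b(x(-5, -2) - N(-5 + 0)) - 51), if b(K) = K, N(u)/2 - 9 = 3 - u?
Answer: 2*I*√15 ≈ 7.746*I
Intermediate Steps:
x(A, Z) = -5*A
N(u) = 24 - 2*u (N(u) = 18 + 2*(3 - u) = 18 + (6 - 2*u) = 24 - 2*u)
√(b(x(-5, -2) - N(-5 + 0)) - 51) = √((-5*(-5) - (24 - 2*(-5 + 0))) - 51) = √((25 - (24 - 2*(-5))) - 51) = √((25 - (24 + 10)) - 51) = √((25 - 1*34) - 51) = √((25 - 34) - 51) = √(-9 - 51) = √(-60) = 2*I*√15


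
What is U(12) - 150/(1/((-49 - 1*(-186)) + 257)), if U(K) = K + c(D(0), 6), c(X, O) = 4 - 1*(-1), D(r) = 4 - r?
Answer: -59083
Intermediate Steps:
c(X, O) = 5 (c(X, O) = 4 + 1 = 5)
U(K) = 5 + K (U(K) = K + 5 = 5 + K)
U(12) - 150/(1/((-49 - 1*(-186)) + 257)) = (5 + 12) - 150/(1/((-49 - 1*(-186)) + 257)) = 17 - 150/(1/((-49 + 186) + 257)) = 17 - 150/(1/(137 + 257)) = 17 - 150/(1/394) = 17 - 150/1/394 = 17 - 150*394 = 17 - 1*59100 = 17 - 59100 = -59083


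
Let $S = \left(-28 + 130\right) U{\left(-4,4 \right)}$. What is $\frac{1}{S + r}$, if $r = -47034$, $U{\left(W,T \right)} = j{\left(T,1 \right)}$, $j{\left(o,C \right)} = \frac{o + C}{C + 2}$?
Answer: $- \frac{1}{46864} \approx -2.1338 \cdot 10^{-5}$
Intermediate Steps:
$j{\left(o,C \right)} = \frac{C + o}{2 + C}$
$U{\left(W,T \right)} = \frac{1}{3} + \frac{T}{3}$ ($U{\left(W,T \right)} = \frac{1 + T}{2 + 1} = \frac{1 + T}{3} = \frac{1}{3} + \frac{T}{3}$)
$S = 170$ ($S = \left(-28 + 130\right) \left(\frac{1}{3} + \frac{1}{3} \cdot 4\right) = 102 \left(\frac{1}{3} + \frac{4}{3}\right) = 102 \cdot \frac{5}{3} = 170$)
$\frac{1}{S + r} = \frac{1}{170 - 47034} = \frac{1}{-46864} = - \frac{1}{46864}$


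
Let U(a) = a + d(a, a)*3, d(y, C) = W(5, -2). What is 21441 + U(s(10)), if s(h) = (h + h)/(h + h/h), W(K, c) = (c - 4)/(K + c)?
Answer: 235805/11 ≈ 21437.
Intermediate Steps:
W(K, c) = (-4 + c)/(K + c)
d(y, C) = -2 (d(y, C) = (-4 - 2)/(5 - 2) = -6/3 = (⅓)*(-6) = -2)
s(h) = 2*h/(1 + h) (s(h) = (2*h)/(h + 1) = (2*h)/(1 + h) = 2*h/(1 + h))
U(a) = -6 + a (U(a) = a - 2*3 = a - 6 = -6 + a)
21441 + U(s(10)) = 21441 + (-6 + 2*10/(1 + 10)) = 21441 + (-6 + 2*10/11) = 21441 + (-6 + 2*10*(1/11)) = 21441 + (-6 + 20/11) = 21441 - 46/11 = 235805/11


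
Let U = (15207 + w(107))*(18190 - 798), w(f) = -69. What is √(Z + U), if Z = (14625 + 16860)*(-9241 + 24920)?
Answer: √756933411 ≈ 27512.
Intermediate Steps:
Z = 493653315 (Z = 31485*15679 = 493653315)
U = 263280096 (U = (15207 - 69)*(18190 - 798) = 15138*17392 = 263280096)
√(Z + U) = √(493653315 + 263280096) = √756933411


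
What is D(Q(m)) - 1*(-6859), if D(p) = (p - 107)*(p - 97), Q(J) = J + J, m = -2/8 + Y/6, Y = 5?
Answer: 612049/36 ≈ 17001.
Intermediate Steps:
m = 7/12 (m = -2/8 + 5/6 = -2*⅛ + 5*(⅙) = -¼ + ⅚ = 7/12 ≈ 0.58333)
Q(J) = 2*J
D(p) = (-107 + p)*(-97 + p)
D(Q(m)) - 1*(-6859) = (10379 + (2*(7/12))² - 408*7/12) - 1*(-6859) = (10379 + (7/6)² - 204*7/6) + 6859 = (10379 + 49/36 - 238) + 6859 = 365125/36 + 6859 = 612049/36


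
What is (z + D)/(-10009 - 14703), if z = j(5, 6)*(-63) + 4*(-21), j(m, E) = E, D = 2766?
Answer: -288/3089 ≈ -0.093234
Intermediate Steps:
z = -462 (z = 6*(-63) + 4*(-21) = -378 - 84 = -462)
(z + D)/(-10009 - 14703) = (-462 + 2766)/(-10009 - 14703) = 2304/(-24712) = 2304*(-1/24712) = -288/3089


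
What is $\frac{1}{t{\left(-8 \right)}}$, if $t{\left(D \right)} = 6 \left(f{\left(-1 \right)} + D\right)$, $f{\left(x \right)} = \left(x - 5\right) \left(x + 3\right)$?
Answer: $- \frac{1}{120} \approx -0.0083333$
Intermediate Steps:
$f{\left(x \right)} = \left(-5 + x\right) \left(3 + x\right)$
$t{\left(D \right)} = -72 + 6 D$ ($t{\left(D \right)} = 6 \left(\left(-15 + \left(-1\right)^{2} - -2\right) + D\right) = 6 \left(\left(-15 + 1 + 2\right) + D\right) = 6 \left(-12 + D\right) = -72 + 6 D$)
$\frac{1}{t{\left(-8 \right)}} = \frac{1}{-72 + 6 \left(-8\right)} = \frac{1}{-72 - 48} = \frac{1}{-120} = - \frac{1}{120}$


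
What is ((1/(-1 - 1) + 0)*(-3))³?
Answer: 27/8 ≈ 3.3750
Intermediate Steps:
((1/(-1 - 1) + 0)*(-3))³ = ((1/(-2) + 0)*(-3))³ = ((-½ + 0)*(-3))³ = (-½*(-3))³ = (3/2)³ = 27/8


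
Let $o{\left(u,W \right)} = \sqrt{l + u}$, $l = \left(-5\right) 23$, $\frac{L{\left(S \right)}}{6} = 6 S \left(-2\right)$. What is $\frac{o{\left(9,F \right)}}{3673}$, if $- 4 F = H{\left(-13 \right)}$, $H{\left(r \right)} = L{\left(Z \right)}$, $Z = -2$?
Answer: $\frac{i \sqrt{106}}{3673} \approx 0.0028031 i$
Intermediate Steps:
$L{\left(S \right)} = - 72 S$ ($L{\left(S \right)} = 6 \cdot 6 S \left(-2\right) = 6 \left(- 12 S\right) = - 72 S$)
$H{\left(r \right)} = 144$ ($H{\left(r \right)} = \left(-72\right) \left(-2\right) = 144$)
$F = -36$ ($F = \left(- \frac{1}{4}\right) 144 = -36$)
$l = -115$
$o{\left(u,W \right)} = \sqrt{-115 + u}$
$\frac{o{\left(9,F \right)}}{3673} = \frac{\sqrt{-115 + 9}}{3673} = \sqrt{-106} \cdot \frac{1}{3673} = i \sqrt{106} \cdot \frac{1}{3673} = \frac{i \sqrt{106}}{3673}$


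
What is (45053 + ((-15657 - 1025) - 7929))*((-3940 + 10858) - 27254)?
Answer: -415708512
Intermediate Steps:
(45053 + ((-15657 - 1025) - 7929))*((-3940 + 10858) - 27254) = (45053 + (-16682 - 7929))*(6918 - 27254) = (45053 - 24611)*(-20336) = 20442*(-20336) = -415708512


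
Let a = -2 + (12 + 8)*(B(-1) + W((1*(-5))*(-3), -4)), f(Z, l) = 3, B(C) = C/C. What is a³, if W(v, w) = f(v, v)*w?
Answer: -10941048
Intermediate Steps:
B(C) = 1
W(v, w) = 3*w
a = -222 (a = -2 + (12 + 8)*(1 + 3*(-4)) = -2 + 20*(1 - 12) = -2 + 20*(-11) = -2 - 220 = -222)
a³ = (-222)³ = -10941048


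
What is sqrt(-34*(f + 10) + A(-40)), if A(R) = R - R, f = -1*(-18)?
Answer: 2*I*sqrt(238) ≈ 30.854*I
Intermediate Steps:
f = 18
A(R) = 0
sqrt(-34*(f + 10) + A(-40)) = sqrt(-34*(18 + 10) + 0) = sqrt(-34*28 + 0) = sqrt(-952 + 0) = sqrt(-952) = 2*I*sqrt(238)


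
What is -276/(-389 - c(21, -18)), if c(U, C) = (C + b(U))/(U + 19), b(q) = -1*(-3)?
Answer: 2208/3109 ≈ 0.71020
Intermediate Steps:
b(q) = 3
c(U, C) = (3 + C)/(19 + U) (c(U, C) = (C + 3)/(U + 19) = (3 + C)/(19 + U))
-276/(-389 - c(21, -18)) = -276/(-389 - (3 - 18)/(19 + 21)) = -276/(-389 - (-15)/40) = -276/(-389 - 1*(-3/8)) = -276/(-389 + 3/8) = -276/(-3109/8) = -276*(-8/3109) = 2208/3109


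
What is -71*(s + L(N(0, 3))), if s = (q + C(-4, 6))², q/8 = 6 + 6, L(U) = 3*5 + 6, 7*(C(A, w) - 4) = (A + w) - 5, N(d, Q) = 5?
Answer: -34565498/49 ≈ -7.0542e+5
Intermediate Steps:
C(A, w) = 23/7 + A/7 + w/7 (C(A, w) = 4 + ((A + w) - 5)/7 = 4 + (-5 + A + w)/7 = 4 + (-5/7 + A/7 + w/7) = 23/7 + A/7 + w/7)
L(U) = 21 (L(U) = 15 + 6 = 21)
q = 96 (q = 8*(6 + 6) = 8*12 = 96)
s = 485809/49 (s = (96 + (23/7 + (⅐)*(-4) + (⅐)*6))² = (96 + (23/7 - 4/7 + 6/7))² = (96 + 25/7)² = (697/7)² = 485809/49 ≈ 9914.5)
-71*(s + L(N(0, 3))) = -71*(485809/49 + 21) = -71*486838/49 = -34565498/49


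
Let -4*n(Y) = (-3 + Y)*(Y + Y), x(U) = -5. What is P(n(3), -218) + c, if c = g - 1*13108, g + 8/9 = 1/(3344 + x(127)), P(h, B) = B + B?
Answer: -15075461/1113 ≈ -13545.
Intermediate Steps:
n(Y) = -Y*(-3 + Y)/2 (n(Y) = -(-3 + Y)*(Y + Y)/4 = -(-3 + Y)*2*Y/4 = -Y*(-3 + Y)/2)
P(h, B) = 2*B
g = -989/1113 (g = -8/9 + 1/(3344 - 5) = -8/9 + 1/3339 = -989/1113 ≈ -0.88859)
c = -14590193/1113 (c = -989/1113 - 1*13108 = -989/1113 - 13108 = -14590193/1113 ≈ -13109.)
P(n(3), -218) + c = 2*(-218) - 14590193/1113 = -436 - 14590193/1113 = -15075461/1113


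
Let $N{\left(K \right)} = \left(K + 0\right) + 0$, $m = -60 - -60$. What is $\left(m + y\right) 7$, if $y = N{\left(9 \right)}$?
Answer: $63$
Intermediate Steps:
$m = 0$ ($m = -60 + 60 = 0$)
$N{\left(K \right)} = K$ ($N{\left(K \right)} = K + 0 = K$)
$y = 9$
$\left(m + y\right) 7 = \left(0 + 9\right) 7 = 9 \cdot 7 = 63$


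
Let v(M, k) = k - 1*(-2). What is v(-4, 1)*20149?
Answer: 60447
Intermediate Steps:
v(M, k) = 2 + k (v(M, k) = k + 2 = 2 + k)
v(-4, 1)*20149 = (2 + 1)*20149 = 3*20149 = 60447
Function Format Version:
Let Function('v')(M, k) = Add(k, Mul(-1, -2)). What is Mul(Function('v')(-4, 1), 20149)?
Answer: 60447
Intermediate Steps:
Function('v')(M, k) = Add(2, k) (Function('v')(M, k) = Add(k, 2) = Add(2, k))
Mul(Function('v')(-4, 1), 20149) = Mul(Add(2, 1), 20149) = Mul(3, 20149) = 60447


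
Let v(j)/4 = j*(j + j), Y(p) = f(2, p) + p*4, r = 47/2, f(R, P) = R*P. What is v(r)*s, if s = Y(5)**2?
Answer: 3976200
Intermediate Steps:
f(R, P) = P*R
r = 47/2 (r = 47*(1/2) = 47/2 ≈ 23.500)
Y(p) = 6*p (Y(p) = p*2 + p*4 = 2*p + 4*p = 6*p)
s = 900 (s = (6*5)**2 = 30**2 = 900)
v(j) = 8*j**2 (v(j) = 4*(j*(j + j)) = 4*(j*(2*j)) = 4*(2*j**2) = 8*j**2)
v(r)*s = (8*(47/2)**2)*900 = (8*(2209/4))*900 = 4418*900 = 3976200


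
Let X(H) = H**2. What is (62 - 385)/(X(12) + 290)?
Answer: -323/434 ≈ -0.74424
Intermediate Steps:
(62 - 385)/(X(12) + 290) = (62 - 385)/(12**2 + 290) = -323/(144 + 290) = -323/434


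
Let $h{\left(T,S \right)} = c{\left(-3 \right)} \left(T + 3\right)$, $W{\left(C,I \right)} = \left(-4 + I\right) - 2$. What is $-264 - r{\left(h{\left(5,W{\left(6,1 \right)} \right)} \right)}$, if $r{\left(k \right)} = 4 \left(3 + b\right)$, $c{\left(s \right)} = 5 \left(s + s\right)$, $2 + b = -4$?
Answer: $-252$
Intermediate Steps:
$b = -6$ ($b = -2 - 4 = -6$)
$W{\left(C,I \right)} = -6 + I$
$c{\left(s \right)} = 10 s$ ($c{\left(s \right)} = 5 \cdot 2 s = 10 s$)
$h{\left(T,S \right)} = -90 - 30 T$ ($h{\left(T,S \right)} = 10 \left(-3\right) \left(T + 3\right) = - 30 \left(3 + T\right) = -90 - 30 T$)
$r{\left(k \right)} = -12$ ($r{\left(k \right)} = 4 \left(3 - 6\right) = 4 \left(-3\right) = -12$)
$-264 - r{\left(h{\left(5,W{\left(6,1 \right)} \right)} \right)} = -264 - -12 = -264 + 12 = -252$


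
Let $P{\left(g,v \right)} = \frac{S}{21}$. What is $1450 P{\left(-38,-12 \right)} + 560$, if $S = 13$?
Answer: $\frac{30610}{21} \approx 1457.6$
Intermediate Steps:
$P{\left(g,v \right)} = \frac{13}{21}$
$1450 P{\left(-38,-12 \right)} + 560 = 1450 \cdot \frac{13}{21} + 560 = \frac{18850}{21} + 560 = \frac{30610}{21}$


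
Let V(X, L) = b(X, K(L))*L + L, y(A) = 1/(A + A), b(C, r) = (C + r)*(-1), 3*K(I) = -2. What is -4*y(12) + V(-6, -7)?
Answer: -323/6 ≈ -53.833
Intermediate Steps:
K(I) = -⅔ (K(I) = (⅓)*(-2) = -⅔)
b(C, r) = -C - r
y(A) = 1/(2*A)
V(X, L) = L + L*(⅔ - X) (V(X, L) = (-X - 1*(-⅔))*L + L = (-X + ⅔)*L + L = (⅔ - X)*L + L = L*(⅔ - X) + L = L + L*(⅔ - X))
-4*y(12) + V(-6, -7) = -2/12 + (⅓)*(-7)*(5 - 3*(-6)) = -2/12 + (⅓)*(-7)*(5 + 18) = -4*1/24 + (⅓)*(-7)*23 = -⅙ - 161/3 = -323/6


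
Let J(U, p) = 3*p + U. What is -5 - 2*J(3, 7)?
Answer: -53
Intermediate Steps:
J(U, p) = U + 3*p
-5 - 2*J(3, 7) = -5 - 2*(3 + 3*7) = -5 - 2*(3 + 21) = -5 - 2*24 = -5 - 48 = -53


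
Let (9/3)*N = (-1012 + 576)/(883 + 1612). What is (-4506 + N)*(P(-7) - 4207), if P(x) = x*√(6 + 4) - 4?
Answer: 142027959506/7485 + 236094922*√10/7485 ≈ 1.9075e+7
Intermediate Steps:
P(x) = -4 + x*√10 (P(x) = x*√10 - 4 = -4 + x*√10)
N = -436/7485 (N = ((-1012 + 576)/(883 + 1612))/3 = (-436/2495)/3 = (-436*1/2495)/3 = (⅓)*(-436/2495) = -436/7485 ≈ -0.058250)
(-4506 + N)*(P(-7) - 4207) = (-4506 - 436/7485)*((-4 - 7*√10) - 4207) = -33727846*(-4211 - 7*√10)/7485 = 142027959506/7485 + 236094922*√10/7485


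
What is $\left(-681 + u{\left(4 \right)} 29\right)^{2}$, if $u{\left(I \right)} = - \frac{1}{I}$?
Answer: $\frac{7579009}{16} \approx 4.7369 \cdot 10^{5}$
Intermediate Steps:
$\left(-681 + u{\left(4 \right)} 29\right)^{2} = \left(-681 + - \frac{1}{4} \cdot 29\right)^{2} = \left(-681 + \left(-1\right) \frac{1}{4} \cdot 29\right)^{2} = \left(-681 - \frac{29}{4}\right)^{2} = \left(- \frac{2753}{4}\right)^{2} = \frac{7579009}{16}$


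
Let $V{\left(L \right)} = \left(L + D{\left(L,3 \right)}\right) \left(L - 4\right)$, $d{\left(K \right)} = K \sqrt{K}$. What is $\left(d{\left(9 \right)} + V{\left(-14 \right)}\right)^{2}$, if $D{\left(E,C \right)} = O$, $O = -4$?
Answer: $123201$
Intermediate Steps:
$d{\left(K \right)} = K^{\frac{3}{2}}$
$D{\left(E,C \right)} = -4$
$V{\left(L \right)} = \left(-4 + L\right)^{2}$ ($V{\left(L \right)} = \left(L - 4\right) \left(L - 4\right) = \left(-4 + L\right) \left(-4 + L\right) = \left(-4 + L\right)^{2}$)
$\left(d{\left(9 \right)} + V{\left(-14 \right)}\right)^{2} = \left(9^{\frac{3}{2}} + \left(16 + \left(-14\right)^{2} - -112\right)\right)^{2} = \left(27 + \left(16 + 196 + 112\right)\right)^{2} = \left(27 + 324\right)^{2} = 351^{2} = 123201$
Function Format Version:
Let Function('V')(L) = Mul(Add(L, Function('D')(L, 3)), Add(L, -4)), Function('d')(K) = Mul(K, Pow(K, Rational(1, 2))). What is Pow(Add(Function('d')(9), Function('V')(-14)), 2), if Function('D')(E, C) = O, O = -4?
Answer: 123201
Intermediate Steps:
Function('d')(K) = Pow(K, Rational(3, 2))
Function('D')(E, C) = -4
Function('V')(L) = Pow(Add(-4, L), 2) (Function('V')(L) = Mul(Add(L, -4), Add(L, -4)) = Mul(Add(-4, L), Add(-4, L)) = Pow(Add(-4, L), 2))
Pow(Add(Function('d')(9), Function('V')(-14)), 2) = Pow(Add(Pow(9, Rational(3, 2)), Add(16, Pow(-14, 2), Mul(-8, -14))), 2) = Pow(Add(27, Add(16, 196, 112)), 2) = Pow(Add(27, 324), 2) = Pow(351, 2) = 123201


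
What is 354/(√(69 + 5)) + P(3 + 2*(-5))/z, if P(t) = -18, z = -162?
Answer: ⅑ + 177*√74/37 ≈ 41.263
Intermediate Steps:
354/(√(69 + 5)) + P(3 + 2*(-5))/z = 354/(√(69 + 5)) - 18/(-162) = 354/(√74) - 18*(-1/162) = 354*(√74/74) + ⅑ = 177*√74/37 + ⅑ = ⅑ + 177*√74/37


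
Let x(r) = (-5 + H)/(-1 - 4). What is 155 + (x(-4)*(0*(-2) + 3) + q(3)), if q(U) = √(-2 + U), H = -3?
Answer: 804/5 ≈ 160.80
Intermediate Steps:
x(r) = 8/5 (x(r) = (-5 - 3)/(-1 - 4) = -8/(-5) = -8*(-⅕) = 8/5)
155 + (x(-4)*(0*(-2) + 3) + q(3)) = 155 + (8*(0*(-2) + 3)/5 + √(-2 + 3)) = 155 + (8*(0 + 3)/5 + √1) = 155 + ((8/5)*3 + 1) = 155 + (24/5 + 1) = 155 + 29/5 = 804/5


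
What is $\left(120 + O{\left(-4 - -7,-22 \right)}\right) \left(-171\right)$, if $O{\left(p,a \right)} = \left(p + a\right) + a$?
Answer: $-13509$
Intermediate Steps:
$O{\left(p,a \right)} = p + 2 a$ ($O{\left(p,a \right)} = \left(a + p\right) + a = p + 2 a$)
$\left(120 + O{\left(-4 - -7,-22 \right)}\right) \left(-171\right) = \left(120 + \left(\left(-4 - -7\right) + 2 \left(-22\right)\right)\right) \left(-171\right) = \left(120 + \left(\left(-4 + 7\right) - 44\right)\right) \left(-171\right) = \left(120 + \left(3 - 44\right)\right) \left(-171\right) = \left(120 - 41\right) \left(-171\right) = 79 \left(-171\right) = -13509$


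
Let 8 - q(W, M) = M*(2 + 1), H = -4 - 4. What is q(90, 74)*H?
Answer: 1712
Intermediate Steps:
H = -8
q(W, M) = 8 - 3*M (q(W, M) = 8 - M*(2 + 1) = 8 - M*3 = 8 - 3*M)
q(90, 74)*H = (8 - 3*74)*(-8) = (8 - 222)*(-8) = -214*(-8) = 1712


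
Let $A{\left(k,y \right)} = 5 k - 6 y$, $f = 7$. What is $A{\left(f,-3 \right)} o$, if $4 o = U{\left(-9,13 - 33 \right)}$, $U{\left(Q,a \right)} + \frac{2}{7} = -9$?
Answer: $- \frac{3445}{28} \approx -123.04$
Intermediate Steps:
$A{\left(k,y \right)} = - 6 y + 5 k$
$U{\left(Q,a \right)} = - \frac{65}{7}$ ($U{\left(Q,a \right)} = - \frac{2}{7} - 9 = - \frac{65}{7}$)
$o = - \frac{65}{28}$ ($o = \frac{1}{4} \left(- \frac{65}{7}\right) = - \frac{65}{28} \approx -2.3214$)
$A{\left(f,-3 \right)} o = \left(\left(-6\right) \left(-3\right) + 5 \cdot 7\right) \left(- \frac{65}{28}\right) = \left(18 + 35\right) \left(- \frac{65}{28}\right) = 53 \left(- \frac{65}{28}\right) = - \frac{3445}{28}$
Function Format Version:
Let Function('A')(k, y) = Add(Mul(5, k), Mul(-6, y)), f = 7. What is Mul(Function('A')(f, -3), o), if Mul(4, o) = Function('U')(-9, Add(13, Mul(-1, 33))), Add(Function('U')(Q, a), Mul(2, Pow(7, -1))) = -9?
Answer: Rational(-3445, 28) ≈ -123.04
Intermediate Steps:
Function('A')(k, y) = Add(Mul(-6, y), Mul(5, k))
Function('U')(Q, a) = Rational(-65, 7) (Function('U')(Q, a) = Add(Rational(-2, 7), -9) = Rational(-65, 7))
o = Rational(-65, 28) (o = Mul(Rational(1, 4), Rational(-65, 7)) = Rational(-65, 28) ≈ -2.3214)
Mul(Function('A')(f, -3), o) = Mul(Add(Mul(-6, -3), Mul(5, 7)), Rational(-65, 28)) = Mul(Add(18, 35), Rational(-65, 28)) = Mul(53, Rational(-65, 28)) = Rational(-3445, 28)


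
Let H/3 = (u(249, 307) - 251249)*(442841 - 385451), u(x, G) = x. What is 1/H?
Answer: -1/43214670000 ≈ -2.3140e-11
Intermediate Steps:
H = -43214670000 (H = 3*((249 - 251249)*(442841 - 385451)) = 3*(-251000*57390) = 3*(-14404890000) = -43214670000)
1/H = 1/(-43214670000) = -1/43214670000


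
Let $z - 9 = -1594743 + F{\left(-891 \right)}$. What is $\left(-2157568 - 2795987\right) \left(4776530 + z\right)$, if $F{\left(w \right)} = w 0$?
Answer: $-15761201484780$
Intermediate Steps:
$F{\left(w \right)} = 0$
$z = -1594734$ ($z = 9 + \left(-1594743 + 0\right) = 9 - 1594743 = -1594734$)
$\left(-2157568 - 2795987\right) \left(4776530 + z\right) = \left(-2157568 - 2795987\right) \left(4776530 - 1594734\right) = \left(-4953555\right) 3181796 = -15761201484780$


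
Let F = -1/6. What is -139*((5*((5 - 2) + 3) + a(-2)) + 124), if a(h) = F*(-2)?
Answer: -64357/3 ≈ -21452.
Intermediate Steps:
F = -⅙ (F = -1*⅙ = -⅙ ≈ -0.16667)
a(h) = ⅓ (a(h) = -⅙*(-2) = ⅓)
-139*((5*((5 - 2) + 3) + a(-2)) + 124) = -139*((5*((5 - 2) + 3) + ⅓) + 124) = -139*((5*(3 + 3) + ⅓) + 124) = -139*((5*6 + ⅓) + 124) = -139*((30 + ⅓) + 124) = -139*(91/3 + 124) = -139*463/3 = -64357/3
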